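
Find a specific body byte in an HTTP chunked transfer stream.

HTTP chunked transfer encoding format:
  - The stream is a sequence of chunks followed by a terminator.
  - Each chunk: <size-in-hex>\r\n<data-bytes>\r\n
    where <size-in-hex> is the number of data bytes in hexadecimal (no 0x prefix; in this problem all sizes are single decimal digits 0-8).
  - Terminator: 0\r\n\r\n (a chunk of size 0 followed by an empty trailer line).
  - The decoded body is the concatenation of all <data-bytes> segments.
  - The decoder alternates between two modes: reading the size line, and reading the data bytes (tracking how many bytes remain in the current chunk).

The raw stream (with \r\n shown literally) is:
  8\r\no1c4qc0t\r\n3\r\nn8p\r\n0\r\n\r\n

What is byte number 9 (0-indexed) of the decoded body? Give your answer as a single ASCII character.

Answer: 8

Derivation:
Chunk 1: stream[0..1]='8' size=0x8=8, data at stream[3..11]='o1c4qc0t' -> body[0..8], body so far='o1c4qc0t'
Chunk 2: stream[13..14]='3' size=0x3=3, data at stream[16..19]='n8p' -> body[8..11], body so far='o1c4qc0tn8p'
Chunk 3: stream[21..22]='0' size=0 (terminator). Final body='o1c4qc0tn8p' (11 bytes)
Body byte 9 = '8'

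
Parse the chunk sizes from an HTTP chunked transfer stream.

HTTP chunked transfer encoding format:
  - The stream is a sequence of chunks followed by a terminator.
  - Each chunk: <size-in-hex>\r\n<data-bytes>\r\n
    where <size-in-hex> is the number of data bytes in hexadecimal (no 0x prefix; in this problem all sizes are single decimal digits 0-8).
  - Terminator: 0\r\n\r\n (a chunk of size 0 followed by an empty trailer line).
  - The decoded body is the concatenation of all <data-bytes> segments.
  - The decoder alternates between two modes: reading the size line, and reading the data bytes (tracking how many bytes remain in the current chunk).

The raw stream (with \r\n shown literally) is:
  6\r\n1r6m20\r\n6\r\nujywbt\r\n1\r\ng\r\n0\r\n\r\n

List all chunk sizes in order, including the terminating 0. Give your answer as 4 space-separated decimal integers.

Answer: 6 6 1 0

Derivation:
Chunk 1: stream[0..1]='6' size=0x6=6, data at stream[3..9]='1r6m20' -> body[0..6], body so far='1r6m20'
Chunk 2: stream[11..12]='6' size=0x6=6, data at stream[14..20]='ujywbt' -> body[6..12], body so far='1r6m20ujywbt'
Chunk 3: stream[22..23]='1' size=0x1=1, data at stream[25..26]='g' -> body[12..13], body so far='1r6m20ujywbtg'
Chunk 4: stream[28..29]='0' size=0 (terminator). Final body='1r6m20ujywbtg' (13 bytes)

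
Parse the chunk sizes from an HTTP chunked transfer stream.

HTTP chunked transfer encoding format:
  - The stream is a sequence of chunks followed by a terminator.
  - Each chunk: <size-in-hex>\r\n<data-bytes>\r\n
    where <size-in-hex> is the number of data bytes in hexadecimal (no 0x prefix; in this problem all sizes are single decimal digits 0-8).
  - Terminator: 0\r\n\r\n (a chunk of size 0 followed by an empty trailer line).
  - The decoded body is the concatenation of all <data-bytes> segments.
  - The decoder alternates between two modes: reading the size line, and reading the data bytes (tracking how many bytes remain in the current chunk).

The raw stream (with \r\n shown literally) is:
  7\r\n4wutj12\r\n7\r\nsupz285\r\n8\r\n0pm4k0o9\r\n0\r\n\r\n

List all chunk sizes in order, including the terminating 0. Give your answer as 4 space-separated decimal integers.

Chunk 1: stream[0..1]='7' size=0x7=7, data at stream[3..10]='4wutj12' -> body[0..7], body so far='4wutj12'
Chunk 2: stream[12..13]='7' size=0x7=7, data at stream[15..22]='supz285' -> body[7..14], body so far='4wutj12supz285'
Chunk 3: stream[24..25]='8' size=0x8=8, data at stream[27..35]='0pm4k0o9' -> body[14..22], body so far='4wutj12supz2850pm4k0o9'
Chunk 4: stream[37..38]='0' size=0 (terminator). Final body='4wutj12supz2850pm4k0o9' (22 bytes)

Answer: 7 7 8 0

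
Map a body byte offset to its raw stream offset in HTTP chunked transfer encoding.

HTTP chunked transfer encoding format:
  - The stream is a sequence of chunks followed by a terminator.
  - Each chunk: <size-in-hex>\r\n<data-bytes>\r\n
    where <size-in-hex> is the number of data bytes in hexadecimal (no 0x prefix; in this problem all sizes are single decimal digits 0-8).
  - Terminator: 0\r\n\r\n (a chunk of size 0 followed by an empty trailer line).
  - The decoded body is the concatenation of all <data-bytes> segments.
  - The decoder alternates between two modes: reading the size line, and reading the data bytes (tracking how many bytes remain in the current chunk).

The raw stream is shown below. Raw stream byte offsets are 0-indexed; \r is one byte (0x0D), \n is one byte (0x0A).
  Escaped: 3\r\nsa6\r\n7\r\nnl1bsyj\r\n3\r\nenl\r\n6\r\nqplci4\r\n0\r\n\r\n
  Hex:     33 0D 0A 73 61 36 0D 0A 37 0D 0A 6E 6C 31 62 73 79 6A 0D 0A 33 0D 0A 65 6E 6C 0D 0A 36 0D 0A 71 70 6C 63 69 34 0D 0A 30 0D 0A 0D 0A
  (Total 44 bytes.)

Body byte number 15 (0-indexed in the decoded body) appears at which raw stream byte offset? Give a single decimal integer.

Answer: 33

Derivation:
Chunk 1: stream[0..1]='3' size=0x3=3, data at stream[3..6]='sa6' -> body[0..3], body so far='sa6'
Chunk 2: stream[8..9]='7' size=0x7=7, data at stream[11..18]='nl1bsyj' -> body[3..10], body so far='sa6nl1bsyj'
Chunk 3: stream[20..21]='3' size=0x3=3, data at stream[23..26]='enl' -> body[10..13], body so far='sa6nl1bsyjenl'
Chunk 4: stream[28..29]='6' size=0x6=6, data at stream[31..37]='qplci4' -> body[13..19], body so far='sa6nl1bsyjenlqplci4'
Chunk 5: stream[39..40]='0' size=0 (terminator). Final body='sa6nl1bsyjenlqplci4' (19 bytes)
Body byte 15 at stream offset 33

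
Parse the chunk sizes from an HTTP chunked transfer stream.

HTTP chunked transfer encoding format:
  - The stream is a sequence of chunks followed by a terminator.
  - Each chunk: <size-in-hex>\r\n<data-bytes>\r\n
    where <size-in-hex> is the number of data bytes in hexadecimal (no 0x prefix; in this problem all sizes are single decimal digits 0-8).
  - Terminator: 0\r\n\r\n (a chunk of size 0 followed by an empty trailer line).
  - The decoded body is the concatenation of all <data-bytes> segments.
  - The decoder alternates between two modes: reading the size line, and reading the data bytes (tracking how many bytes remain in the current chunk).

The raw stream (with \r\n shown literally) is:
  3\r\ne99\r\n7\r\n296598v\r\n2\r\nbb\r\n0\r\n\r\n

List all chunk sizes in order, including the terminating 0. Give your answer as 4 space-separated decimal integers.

Chunk 1: stream[0..1]='3' size=0x3=3, data at stream[3..6]='e99' -> body[0..3], body so far='e99'
Chunk 2: stream[8..9]='7' size=0x7=7, data at stream[11..18]='296598v' -> body[3..10], body so far='e99296598v'
Chunk 3: stream[20..21]='2' size=0x2=2, data at stream[23..25]='bb' -> body[10..12], body so far='e99296598vbb'
Chunk 4: stream[27..28]='0' size=0 (terminator). Final body='e99296598vbb' (12 bytes)

Answer: 3 7 2 0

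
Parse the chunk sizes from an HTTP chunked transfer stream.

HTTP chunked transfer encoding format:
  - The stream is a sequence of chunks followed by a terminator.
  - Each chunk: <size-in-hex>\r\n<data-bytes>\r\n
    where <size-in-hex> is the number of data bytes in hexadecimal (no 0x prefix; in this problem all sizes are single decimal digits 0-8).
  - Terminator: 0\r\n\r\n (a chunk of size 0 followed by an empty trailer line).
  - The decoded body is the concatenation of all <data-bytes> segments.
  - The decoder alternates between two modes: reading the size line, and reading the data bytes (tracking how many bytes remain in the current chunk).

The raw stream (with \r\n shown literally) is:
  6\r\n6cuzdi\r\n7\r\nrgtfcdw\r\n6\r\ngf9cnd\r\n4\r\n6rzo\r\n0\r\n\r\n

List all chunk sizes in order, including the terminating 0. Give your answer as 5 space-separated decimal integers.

Chunk 1: stream[0..1]='6' size=0x6=6, data at stream[3..9]='6cuzdi' -> body[0..6], body so far='6cuzdi'
Chunk 2: stream[11..12]='7' size=0x7=7, data at stream[14..21]='rgtfcdw' -> body[6..13], body so far='6cuzdirgtfcdw'
Chunk 3: stream[23..24]='6' size=0x6=6, data at stream[26..32]='gf9cnd' -> body[13..19], body so far='6cuzdirgtfcdwgf9cnd'
Chunk 4: stream[34..35]='4' size=0x4=4, data at stream[37..41]='6rzo' -> body[19..23], body so far='6cuzdirgtfcdwgf9cnd6rzo'
Chunk 5: stream[43..44]='0' size=0 (terminator). Final body='6cuzdirgtfcdwgf9cnd6rzo' (23 bytes)

Answer: 6 7 6 4 0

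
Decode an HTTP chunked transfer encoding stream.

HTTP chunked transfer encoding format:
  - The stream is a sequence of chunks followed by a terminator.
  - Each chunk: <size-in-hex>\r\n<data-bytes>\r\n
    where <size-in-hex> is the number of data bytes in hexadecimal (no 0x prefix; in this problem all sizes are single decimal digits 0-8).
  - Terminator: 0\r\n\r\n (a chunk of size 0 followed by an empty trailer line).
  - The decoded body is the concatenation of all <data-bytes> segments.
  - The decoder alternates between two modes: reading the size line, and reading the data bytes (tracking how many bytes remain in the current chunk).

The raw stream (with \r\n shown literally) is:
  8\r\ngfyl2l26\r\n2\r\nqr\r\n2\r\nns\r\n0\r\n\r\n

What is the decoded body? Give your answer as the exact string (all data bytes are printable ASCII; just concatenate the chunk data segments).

Chunk 1: stream[0..1]='8' size=0x8=8, data at stream[3..11]='gfyl2l26' -> body[0..8], body so far='gfyl2l26'
Chunk 2: stream[13..14]='2' size=0x2=2, data at stream[16..18]='qr' -> body[8..10], body so far='gfyl2l26qr'
Chunk 3: stream[20..21]='2' size=0x2=2, data at stream[23..25]='ns' -> body[10..12], body so far='gfyl2l26qrns'
Chunk 4: stream[27..28]='0' size=0 (terminator). Final body='gfyl2l26qrns' (12 bytes)

Answer: gfyl2l26qrns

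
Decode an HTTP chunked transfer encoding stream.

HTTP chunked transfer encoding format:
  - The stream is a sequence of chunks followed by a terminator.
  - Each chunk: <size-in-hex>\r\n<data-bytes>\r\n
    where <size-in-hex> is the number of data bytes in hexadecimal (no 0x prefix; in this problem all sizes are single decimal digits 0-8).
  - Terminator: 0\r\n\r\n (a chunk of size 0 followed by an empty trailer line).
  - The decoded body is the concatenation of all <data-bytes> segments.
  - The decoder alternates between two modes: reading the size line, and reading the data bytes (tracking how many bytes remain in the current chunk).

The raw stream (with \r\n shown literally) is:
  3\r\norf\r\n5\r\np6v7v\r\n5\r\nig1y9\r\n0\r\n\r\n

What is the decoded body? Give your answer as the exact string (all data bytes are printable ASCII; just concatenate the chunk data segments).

Answer: orfp6v7vig1y9

Derivation:
Chunk 1: stream[0..1]='3' size=0x3=3, data at stream[3..6]='orf' -> body[0..3], body so far='orf'
Chunk 2: stream[8..9]='5' size=0x5=5, data at stream[11..16]='p6v7v' -> body[3..8], body so far='orfp6v7v'
Chunk 3: stream[18..19]='5' size=0x5=5, data at stream[21..26]='ig1y9' -> body[8..13], body so far='orfp6v7vig1y9'
Chunk 4: stream[28..29]='0' size=0 (terminator). Final body='orfp6v7vig1y9' (13 bytes)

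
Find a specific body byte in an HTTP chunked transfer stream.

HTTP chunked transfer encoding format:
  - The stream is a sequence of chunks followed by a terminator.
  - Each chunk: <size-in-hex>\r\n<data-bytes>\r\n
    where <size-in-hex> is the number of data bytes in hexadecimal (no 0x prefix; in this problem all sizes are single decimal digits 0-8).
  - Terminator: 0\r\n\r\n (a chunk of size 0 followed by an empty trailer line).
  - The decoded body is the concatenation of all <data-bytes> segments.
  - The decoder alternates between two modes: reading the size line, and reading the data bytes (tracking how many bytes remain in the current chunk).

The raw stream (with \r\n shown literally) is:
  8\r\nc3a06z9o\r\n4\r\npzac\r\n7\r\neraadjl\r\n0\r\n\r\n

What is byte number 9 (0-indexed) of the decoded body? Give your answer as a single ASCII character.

Chunk 1: stream[0..1]='8' size=0x8=8, data at stream[3..11]='c3a06z9o' -> body[0..8], body so far='c3a06z9o'
Chunk 2: stream[13..14]='4' size=0x4=4, data at stream[16..20]='pzac' -> body[8..12], body so far='c3a06z9opzac'
Chunk 3: stream[22..23]='7' size=0x7=7, data at stream[25..32]='eraadjl' -> body[12..19], body so far='c3a06z9opzaceraadjl'
Chunk 4: stream[34..35]='0' size=0 (terminator). Final body='c3a06z9opzaceraadjl' (19 bytes)
Body byte 9 = 'z'

Answer: z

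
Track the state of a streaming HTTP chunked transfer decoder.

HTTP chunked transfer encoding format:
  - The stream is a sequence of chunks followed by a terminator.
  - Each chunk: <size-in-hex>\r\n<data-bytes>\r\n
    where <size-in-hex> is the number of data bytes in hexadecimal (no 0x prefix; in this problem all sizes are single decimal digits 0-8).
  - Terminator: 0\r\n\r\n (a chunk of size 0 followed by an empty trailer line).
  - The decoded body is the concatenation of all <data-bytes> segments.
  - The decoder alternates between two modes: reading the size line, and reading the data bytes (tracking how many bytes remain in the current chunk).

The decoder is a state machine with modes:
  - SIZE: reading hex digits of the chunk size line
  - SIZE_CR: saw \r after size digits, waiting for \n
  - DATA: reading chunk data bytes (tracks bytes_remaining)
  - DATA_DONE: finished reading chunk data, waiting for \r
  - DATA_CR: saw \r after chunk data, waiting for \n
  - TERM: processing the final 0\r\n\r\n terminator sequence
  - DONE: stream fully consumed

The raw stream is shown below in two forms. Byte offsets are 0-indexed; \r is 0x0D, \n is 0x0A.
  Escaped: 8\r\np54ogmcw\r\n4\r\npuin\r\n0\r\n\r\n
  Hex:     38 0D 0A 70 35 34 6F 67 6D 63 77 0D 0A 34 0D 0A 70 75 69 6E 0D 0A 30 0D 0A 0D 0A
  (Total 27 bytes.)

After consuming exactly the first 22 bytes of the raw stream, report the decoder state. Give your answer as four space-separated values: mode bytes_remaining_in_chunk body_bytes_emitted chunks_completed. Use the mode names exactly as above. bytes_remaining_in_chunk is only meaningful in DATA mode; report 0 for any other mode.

Answer: SIZE 0 12 2

Derivation:
Byte 0 = '8': mode=SIZE remaining=0 emitted=0 chunks_done=0
Byte 1 = 0x0D: mode=SIZE_CR remaining=0 emitted=0 chunks_done=0
Byte 2 = 0x0A: mode=DATA remaining=8 emitted=0 chunks_done=0
Byte 3 = 'p': mode=DATA remaining=7 emitted=1 chunks_done=0
Byte 4 = '5': mode=DATA remaining=6 emitted=2 chunks_done=0
Byte 5 = '4': mode=DATA remaining=5 emitted=3 chunks_done=0
Byte 6 = 'o': mode=DATA remaining=4 emitted=4 chunks_done=0
Byte 7 = 'g': mode=DATA remaining=3 emitted=5 chunks_done=0
Byte 8 = 'm': mode=DATA remaining=2 emitted=6 chunks_done=0
Byte 9 = 'c': mode=DATA remaining=1 emitted=7 chunks_done=0
Byte 10 = 'w': mode=DATA_DONE remaining=0 emitted=8 chunks_done=0
Byte 11 = 0x0D: mode=DATA_CR remaining=0 emitted=8 chunks_done=0
Byte 12 = 0x0A: mode=SIZE remaining=0 emitted=8 chunks_done=1
Byte 13 = '4': mode=SIZE remaining=0 emitted=8 chunks_done=1
Byte 14 = 0x0D: mode=SIZE_CR remaining=0 emitted=8 chunks_done=1
Byte 15 = 0x0A: mode=DATA remaining=4 emitted=8 chunks_done=1
Byte 16 = 'p': mode=DATA remaining=3 emitted=9 chunks_done=1
Byte 17 = 'u': mode=DATA remaining=2 emitted=10 chunks_done=1
Byte 18 = 'i': mode=DATA remaining=1 emitted=11 chunks_done=1
Byte 19 = 'n': mode=DATA_DONE remaining=0 emitted=12 chunks_done=1
Byte 20 = 0x0D: mode=DATA_CR remaining=0 emitted=12 chunks_done=1
Byte 21 = 0x0A: mode=SIZE remaining=0 emitted=12 chunks_done=2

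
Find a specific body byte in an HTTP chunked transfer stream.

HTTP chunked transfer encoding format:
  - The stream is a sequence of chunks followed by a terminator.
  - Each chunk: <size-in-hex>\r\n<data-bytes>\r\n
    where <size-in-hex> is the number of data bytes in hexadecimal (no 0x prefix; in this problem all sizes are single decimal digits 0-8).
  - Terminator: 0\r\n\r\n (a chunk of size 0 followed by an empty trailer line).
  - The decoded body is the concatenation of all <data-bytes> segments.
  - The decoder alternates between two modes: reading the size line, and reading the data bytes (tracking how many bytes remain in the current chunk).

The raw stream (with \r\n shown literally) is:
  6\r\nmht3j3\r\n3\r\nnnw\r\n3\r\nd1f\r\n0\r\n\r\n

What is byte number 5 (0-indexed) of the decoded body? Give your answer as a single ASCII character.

Chunk 1: stream[0..1]='6' size=0x6=6, data at stream[3..9]='mht3j3' -> body[0..6], body so far='mht3j3'
Chunk 2: stream[11..12]='3' size=0x3=3, data at stream[14..17]='nnw' -> body[6..9], body so far='mht3j3nnw'
Chunk 3: stream[19..20]='3' size=0x3=3, data at stream[22..25]='d1f' -> body[9..12], body so far='mht3j3nnwd1f'
Chunk 4: stream[27..28]='0' size=0 (terminator). Final body='mht3j3nnwd1f' (12 bytes)
Body byte 5 = '3'

Answer: 3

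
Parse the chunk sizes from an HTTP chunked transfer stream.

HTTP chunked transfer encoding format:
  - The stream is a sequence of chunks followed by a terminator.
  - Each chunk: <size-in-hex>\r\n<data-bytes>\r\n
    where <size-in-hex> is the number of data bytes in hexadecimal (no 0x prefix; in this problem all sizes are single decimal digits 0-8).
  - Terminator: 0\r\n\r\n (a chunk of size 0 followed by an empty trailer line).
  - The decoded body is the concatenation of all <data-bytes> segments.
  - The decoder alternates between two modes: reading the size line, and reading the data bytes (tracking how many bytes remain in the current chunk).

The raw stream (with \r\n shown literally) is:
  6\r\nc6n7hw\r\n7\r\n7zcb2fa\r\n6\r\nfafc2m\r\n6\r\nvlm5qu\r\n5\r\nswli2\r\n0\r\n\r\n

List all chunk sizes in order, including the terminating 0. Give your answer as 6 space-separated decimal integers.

Answer: 6 7 6 6 5 0

Derivation:
Chunk 1: stream[0..1]='6' size=0x6=6, data at stream[3..9]='c6n7hw' -> body[0..6], body so far='c6n7hw'
Chunk 2: stream[11..12]='7' size=0x7=7, data at stream[14..21]='7zcb2fa' -> body[6..13], body so far='c6n7hw7zcb2fa'
Chunk 3: stream[23..24]='6' size=0x6=6, data at stream[26..32]='fafc2m' -> body[13..19], body so far='c6n7hw7zcb2fafafc2m'
Chunk 4: stream[34..35]='6' size=0x6=6, data at stream[37..43]='vlm5qu' -> body[19..25], body so far='c6n7hw7zcb2fafafc2mvlm5qu'
Chunk 5: stream[45..46]='5' size=0x5=5, data at stream[48..53]='swli2' -> body[25..30], body so far='c6n7hw7zcb2fafafc2mvlm5quswli2'
Chunk 6: stream[55..56]='0' size=0 (terminator). Final body='c6n7hw7zcb2fafafc2mvlm5quswli2' (30 bytes)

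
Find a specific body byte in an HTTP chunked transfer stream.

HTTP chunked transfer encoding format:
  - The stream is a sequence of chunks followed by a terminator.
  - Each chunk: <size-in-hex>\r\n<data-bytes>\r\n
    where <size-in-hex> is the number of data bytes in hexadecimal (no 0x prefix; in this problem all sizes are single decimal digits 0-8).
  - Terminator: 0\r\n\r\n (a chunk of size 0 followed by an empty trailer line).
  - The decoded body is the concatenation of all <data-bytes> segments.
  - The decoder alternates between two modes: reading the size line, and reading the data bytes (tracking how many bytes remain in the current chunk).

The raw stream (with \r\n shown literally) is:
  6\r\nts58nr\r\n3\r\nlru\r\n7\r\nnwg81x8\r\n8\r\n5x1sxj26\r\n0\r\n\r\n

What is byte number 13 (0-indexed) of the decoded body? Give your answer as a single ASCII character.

Chunk 1: stream[0..1]='6' size=0x6=6, data at stream[3..9]='ts58nr' -> body[0..6], body so far='ts58nr'
Chunk 2: stream[11..12]='3' size=0x3=3, data at stream[14..17]='lru' -> body[6..9], body so far='ts58nrlru'
Chunk 3: stream[19..20]='7' size=0x7=7, data at stream[22..29]='nwg81x8' -> body[9..16], body so far='ts58nrlrunwg81x8'
Chunk 4: stream[31..32]='8' size=0x8=8, data at stream[34..42]='5x1sxj26' -> body[16..24], body so far='ts58nrlrunwg81x85x1sxj26'
Chunk 5: stream[44..45]='0' size=0 (terminator). Final body='ts58nrlrunwg81x85x1sxj26' (24 bytes)
Body byte 13 = '1'

Answer: 1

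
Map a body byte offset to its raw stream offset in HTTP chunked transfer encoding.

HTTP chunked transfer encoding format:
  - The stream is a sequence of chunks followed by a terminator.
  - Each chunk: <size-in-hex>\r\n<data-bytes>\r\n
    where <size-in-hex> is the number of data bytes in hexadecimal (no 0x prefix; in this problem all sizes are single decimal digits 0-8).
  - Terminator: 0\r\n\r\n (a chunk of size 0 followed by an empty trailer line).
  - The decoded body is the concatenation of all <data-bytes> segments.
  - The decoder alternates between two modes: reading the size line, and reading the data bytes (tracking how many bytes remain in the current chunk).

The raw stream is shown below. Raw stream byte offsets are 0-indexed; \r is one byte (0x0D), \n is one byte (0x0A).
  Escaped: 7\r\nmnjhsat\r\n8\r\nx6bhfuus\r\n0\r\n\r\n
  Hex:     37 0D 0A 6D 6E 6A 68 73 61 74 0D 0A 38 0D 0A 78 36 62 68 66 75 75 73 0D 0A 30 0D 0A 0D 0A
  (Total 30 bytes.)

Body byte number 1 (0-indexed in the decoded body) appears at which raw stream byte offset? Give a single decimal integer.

Answer: 4

Derivation:
Chunk 1: stream[0..1]='7' size=0x7=7, data at stream[3..10]='mnjhsat' -> body[0..7], body so far='mnjhsat'
Chunk 2: stream[12..13]='8' size=0x8=8, data at stream[15..23]='x6bhfuus' -> body[7..15], body so far='mnjhsatx6bhfuus'
Chunk 3: stream[25..26]='0' size=0 (terminator). Final body='mnjhsatx6bhfuus' (15 bytes)
Body byte 1 at stream offset 4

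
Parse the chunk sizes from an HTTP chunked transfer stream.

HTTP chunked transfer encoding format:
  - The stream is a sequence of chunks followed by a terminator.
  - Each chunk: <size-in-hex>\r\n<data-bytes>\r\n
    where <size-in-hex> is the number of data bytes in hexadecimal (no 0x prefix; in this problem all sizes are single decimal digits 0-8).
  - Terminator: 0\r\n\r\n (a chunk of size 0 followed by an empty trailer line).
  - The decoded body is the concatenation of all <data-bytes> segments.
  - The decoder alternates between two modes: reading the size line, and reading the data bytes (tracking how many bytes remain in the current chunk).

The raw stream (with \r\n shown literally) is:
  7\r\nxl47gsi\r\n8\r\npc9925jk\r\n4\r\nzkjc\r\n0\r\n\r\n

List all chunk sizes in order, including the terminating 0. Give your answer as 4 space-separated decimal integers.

Answer: 7 8 4 0

Derivation:
Chunk 1: stream[0..1]='7' size=0x7=7, data at stream[3..10]='xl47gsi' -> body[0..7], body so far='xl47gsi'
Chunk 2: stream[12..13]='8' size=0x8=8, data at stream[15..23]='pc9925jk' -> body[7..15], body so far='xl47gsipc9925jk'
Chunk 3: stream[25..26]='4' size=0x4=4, data at stream[28..32]='zkjc' -> body[15..19], body so far='xl47gsipc9925jkzkjc'
Chunk 4: stream[34..35]='0' size=0 (terminator). Final body='xl47gsipc9925jkzkjc' (19 bytes)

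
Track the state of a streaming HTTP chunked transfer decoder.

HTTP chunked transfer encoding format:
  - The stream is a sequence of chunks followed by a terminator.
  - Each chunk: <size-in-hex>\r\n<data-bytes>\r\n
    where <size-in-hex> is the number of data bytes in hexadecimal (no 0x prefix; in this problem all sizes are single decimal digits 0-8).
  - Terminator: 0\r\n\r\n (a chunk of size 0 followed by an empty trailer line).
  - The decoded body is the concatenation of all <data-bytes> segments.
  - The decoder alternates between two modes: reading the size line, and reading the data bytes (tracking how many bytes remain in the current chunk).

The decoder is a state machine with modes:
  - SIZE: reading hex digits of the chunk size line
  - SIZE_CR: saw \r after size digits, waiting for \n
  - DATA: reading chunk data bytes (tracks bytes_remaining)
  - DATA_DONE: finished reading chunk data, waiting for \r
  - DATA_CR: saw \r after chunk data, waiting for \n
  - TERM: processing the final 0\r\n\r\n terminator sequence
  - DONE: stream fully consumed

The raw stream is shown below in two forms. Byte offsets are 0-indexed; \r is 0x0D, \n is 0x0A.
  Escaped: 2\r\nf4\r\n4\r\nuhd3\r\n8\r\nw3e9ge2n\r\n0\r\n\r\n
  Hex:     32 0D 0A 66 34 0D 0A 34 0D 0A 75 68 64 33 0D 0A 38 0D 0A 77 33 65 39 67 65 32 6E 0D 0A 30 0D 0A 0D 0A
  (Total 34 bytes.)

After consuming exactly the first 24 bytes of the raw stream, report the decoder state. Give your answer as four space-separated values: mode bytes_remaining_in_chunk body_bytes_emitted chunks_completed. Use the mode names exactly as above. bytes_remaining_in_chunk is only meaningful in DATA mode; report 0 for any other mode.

Byte 0 = '2': mode=SIZE remaining=0 emitted=0 chunks_done=0
Byte 1 = 0x0D: mode=SIZE_CR remaining=0 emitted=0 chunks_done=0
Byte 2 = 0x0A: mode=DATA remaining=2 emitted=0 chunks_done=0
Byte 3 = 'f': mode=DATA remaining=1 emitted=1 chunks_done=0
Byte 4 = '4': mode=DATA_DONE remaining=0 emitted=2 chunks_done=0
Byte 5 = 0x0D: mode=DATA_CR remaining=0 emitted=2 chunks_done=0
Byte 6 = 0x0A: mode=SIZE remaining=0 emitted=2 chunks_done=1
Byte 7 = '4': mode=SIZE remaining=0 emitted=2 chunks_done=1
Byte 8 = 0x0D: mode=SIZE_CR remaining=0 emitted=2 chunks_done=1
Byte 9 = 0x0A: mode=DATA remaining=4 emitted=2 chunks_done=1
Byte 10 = 'u': mode=DATA remaining=3 emitted=3 chunks_done=1
Byte 11 = 'h': mode=DATA remaining=2 emitted=4 chunks_done=1
Byte 12 = 'd': mode=DATA remaining=1 emitted=5 chunks_done=1
Byte 13 = '3': mode=DATA_DONE remaining=0 emitted=6 chunks_done=1
Byte 14 = 0x0D: mode=DATA_CR remaining=0 emitted=6 chunks_done=1
Byte 15 = 0x0A: mode=SIZE remaining=0 emitted=6 chunks_done=2
Byte 16 = '8': mode=SIZE remaining=0 emitted=6 chunks_done=2
Byte 17 = 0x0D: mode=SIZE_CR remaining=0 emitted=6 chunks_done=2
Byte 18 = 0x0A: mode=DATA remaining=8 emitted=6 chunks_done=2
Byte 19 = 'w': mode=DATA remaining=7 emitted=7 chunks_done=2
Byte 20 = '3': mode=DATA remaining=6 emitted=8 chunks_done=2
Byte 21 = 'e': mode=DATA remaining=5 emitted=9 chunks_done=2
Byte 22 = '9': mode=DATA remaining=4 emitted=10 chunks_done=2
Byte 23 = 'g': mode=DATA remaining=3 emitted=11 chunks_done=2

Answer: DATA 3 11 2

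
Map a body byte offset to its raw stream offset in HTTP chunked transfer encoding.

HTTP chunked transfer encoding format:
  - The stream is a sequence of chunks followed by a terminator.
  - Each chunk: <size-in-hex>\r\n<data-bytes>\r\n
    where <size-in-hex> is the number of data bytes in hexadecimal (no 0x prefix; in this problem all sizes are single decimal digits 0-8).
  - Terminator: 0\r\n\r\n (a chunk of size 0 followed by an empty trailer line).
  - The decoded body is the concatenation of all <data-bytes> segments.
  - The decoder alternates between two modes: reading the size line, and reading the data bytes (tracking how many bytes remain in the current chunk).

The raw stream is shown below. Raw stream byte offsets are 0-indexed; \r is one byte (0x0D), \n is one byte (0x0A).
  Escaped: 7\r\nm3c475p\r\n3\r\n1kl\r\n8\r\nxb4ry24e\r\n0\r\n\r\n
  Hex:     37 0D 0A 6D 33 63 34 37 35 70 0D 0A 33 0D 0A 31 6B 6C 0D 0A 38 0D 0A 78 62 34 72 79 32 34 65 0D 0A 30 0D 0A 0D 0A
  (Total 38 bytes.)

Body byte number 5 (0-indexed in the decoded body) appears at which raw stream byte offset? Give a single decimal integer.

Answer: 8

Derivation:
Chunk 1: stream[0..1]='7' size=0x7=7, data at stream[3..10]='m3c475p' -> body[0..7], body so far='m3c475p'
Chunk 2: stream[12..13]='3' size=0x3=3, data at stream[15..18]='1kl' -> body[7..10], body so far='m3c475p1kl'
Chunk 3: stream[20..21]='8' size=0x8=8, data at stream[23..31]='xb4ry24e' -> body[10..18], body so far='m3c475p1klxb4ry24e'
Chunk 4: stream[33..34]='0' size=0 (terminator). Final body='m3c475p1klxb4ry24e' (18 bytes)
Body byte 5 at stream offset 8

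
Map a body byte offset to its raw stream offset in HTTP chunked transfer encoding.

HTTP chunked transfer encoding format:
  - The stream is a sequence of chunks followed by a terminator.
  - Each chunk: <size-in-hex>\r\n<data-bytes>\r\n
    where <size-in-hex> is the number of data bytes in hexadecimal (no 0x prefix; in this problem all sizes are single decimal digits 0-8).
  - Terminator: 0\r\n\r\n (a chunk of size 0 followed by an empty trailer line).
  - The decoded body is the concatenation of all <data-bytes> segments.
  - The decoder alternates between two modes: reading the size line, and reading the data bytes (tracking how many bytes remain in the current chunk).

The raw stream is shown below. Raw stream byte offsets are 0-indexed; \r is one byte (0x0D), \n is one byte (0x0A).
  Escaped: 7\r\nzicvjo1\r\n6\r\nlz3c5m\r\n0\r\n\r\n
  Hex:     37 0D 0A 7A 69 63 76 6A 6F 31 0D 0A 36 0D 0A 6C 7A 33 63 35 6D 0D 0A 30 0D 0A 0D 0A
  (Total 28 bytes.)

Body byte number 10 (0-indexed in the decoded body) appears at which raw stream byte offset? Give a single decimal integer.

Answer: 18

Derivation:
Chunk 1: stream[0..1]='7' size=0x7=7, data at stream[3..10]='zicvjo1' -> body[0..7], body so far='zicvjo1'
Chunk 2: stream[12..13]='6' size=0x6=6, data at stream[15..21]='lz3c5m' -> body[7..13], body so far='zicvjo1lz3c5m'
Chunk 3: stream[23..24]='0' size=0 (terminator). Final body='zicvjo1lz3c5m' (13 bytes)
Body byte 10 at stream offset 18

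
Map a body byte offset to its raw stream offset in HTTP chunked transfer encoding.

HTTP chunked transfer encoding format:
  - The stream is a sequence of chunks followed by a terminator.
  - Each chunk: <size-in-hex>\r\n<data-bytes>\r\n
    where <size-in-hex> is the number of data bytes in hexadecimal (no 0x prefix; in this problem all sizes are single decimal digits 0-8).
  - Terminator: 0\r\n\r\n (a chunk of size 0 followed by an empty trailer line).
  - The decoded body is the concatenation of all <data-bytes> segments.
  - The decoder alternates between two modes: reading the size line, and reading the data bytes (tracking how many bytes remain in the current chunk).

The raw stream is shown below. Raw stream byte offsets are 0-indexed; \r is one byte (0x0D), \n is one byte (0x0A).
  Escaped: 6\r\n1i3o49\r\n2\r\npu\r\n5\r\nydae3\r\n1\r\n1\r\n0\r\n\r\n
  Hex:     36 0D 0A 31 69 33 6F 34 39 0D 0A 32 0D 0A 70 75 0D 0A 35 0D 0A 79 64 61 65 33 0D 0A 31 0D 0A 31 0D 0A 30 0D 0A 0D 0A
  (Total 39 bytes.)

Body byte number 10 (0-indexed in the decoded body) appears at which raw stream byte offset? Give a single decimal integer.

Chunk 1: stream[0..1]='6' size=0x6=6, data at stream[3..9]='1i3o49' -> body[0..6], body so far='1i3o49'
Chunk 2: stream[11..12]='2' size=0x2=2, data at stream[14..16]='pu' -> body[6..8], body so far='1i3o49pu'
Chunk 3: stream[18..19]='5' size=0x5=5, data at stream[21..26]='ydae3' -> body[8..13], body so far='1i3o49puydae3'
Chunk 4: stream[28..29]='1' size=0x1=1, data at stream[31..32]='1' -> body[13..14], body so far='1i3o49puydae31'
Chunk 5: stream[34..35]='0' size=0 (terminator). Final body='1i3o49puydae31' (14 bytes)
Body byte 10 at stream offset 23

Answer: 23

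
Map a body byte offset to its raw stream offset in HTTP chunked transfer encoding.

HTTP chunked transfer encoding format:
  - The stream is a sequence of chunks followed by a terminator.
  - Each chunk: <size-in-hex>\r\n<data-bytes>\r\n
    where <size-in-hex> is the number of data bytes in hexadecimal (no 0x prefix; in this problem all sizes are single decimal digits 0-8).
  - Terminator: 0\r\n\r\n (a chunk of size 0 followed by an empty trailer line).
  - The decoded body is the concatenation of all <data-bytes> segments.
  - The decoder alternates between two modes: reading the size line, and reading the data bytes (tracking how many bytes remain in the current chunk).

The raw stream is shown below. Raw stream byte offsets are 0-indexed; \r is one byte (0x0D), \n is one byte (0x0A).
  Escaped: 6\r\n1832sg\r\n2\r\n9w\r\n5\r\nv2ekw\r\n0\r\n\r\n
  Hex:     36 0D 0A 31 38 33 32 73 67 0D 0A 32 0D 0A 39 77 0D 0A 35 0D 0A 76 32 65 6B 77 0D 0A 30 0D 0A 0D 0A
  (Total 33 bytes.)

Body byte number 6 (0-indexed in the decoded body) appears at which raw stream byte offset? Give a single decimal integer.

Answer: 14

Derivation:
Chunk 1: stream[0..1]='6' size=0x6=6, data at stream[3..9]='1832sg' -> body[0..6], body so far='1832sg'
Chunk 2: stream[11..12]='2' size=0x2=2, data at stream[14..16]='9w' -> body[6..8], body so far='1832sg9w'
Chunk 3: stream[18..19]='5' size=0x5=5, data at stream[21..26]='v2ekw' -> body[8..13], body so far='1832sg9wv2ekw'
Chunk 4: stream[28..29]='0' size=0 (terminator). Final body='1832sg9wv2ekw' (13 bytes)
Body byte 6 at stream offset 14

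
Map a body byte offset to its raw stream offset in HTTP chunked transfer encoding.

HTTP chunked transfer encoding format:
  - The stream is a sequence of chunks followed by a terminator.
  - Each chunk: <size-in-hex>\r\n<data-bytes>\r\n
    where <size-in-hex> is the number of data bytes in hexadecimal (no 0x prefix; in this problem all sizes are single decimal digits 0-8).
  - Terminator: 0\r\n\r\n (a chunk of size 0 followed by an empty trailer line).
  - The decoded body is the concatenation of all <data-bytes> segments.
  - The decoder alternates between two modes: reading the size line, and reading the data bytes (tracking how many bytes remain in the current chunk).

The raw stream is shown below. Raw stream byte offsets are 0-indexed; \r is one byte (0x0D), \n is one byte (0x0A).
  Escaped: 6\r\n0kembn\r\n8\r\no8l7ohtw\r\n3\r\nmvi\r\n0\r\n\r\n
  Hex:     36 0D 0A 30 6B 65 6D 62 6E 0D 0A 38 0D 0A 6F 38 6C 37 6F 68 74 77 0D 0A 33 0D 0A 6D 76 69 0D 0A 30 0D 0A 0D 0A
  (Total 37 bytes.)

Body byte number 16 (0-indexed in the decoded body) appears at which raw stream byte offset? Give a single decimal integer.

Answer: 29

Derivation:
Chunk 1: stream[0..1]='6' size=0x6=6, data at stream[3..9]='0kembn' -> body[0..6], body so far='0kembn'
Chunk 2: stream[11..12]='8' size=0x8=8, data at stream[14..22]='o8l7ohtw' -> body[6..14], body so far='0kembno8l7ohtw'
Chunk 3: stream[24..25]='3' size=0x3=3, data at stream[27..30]='mvi' -> body[14..17], body so far='0kembno8l7ohtwmvi'
Chunk 4: stream[32..33]='0' size=0 (terminator). Final body='0kembno8l7ohtwmvi' (17 bytes)
Body byte 16 at stream offset 29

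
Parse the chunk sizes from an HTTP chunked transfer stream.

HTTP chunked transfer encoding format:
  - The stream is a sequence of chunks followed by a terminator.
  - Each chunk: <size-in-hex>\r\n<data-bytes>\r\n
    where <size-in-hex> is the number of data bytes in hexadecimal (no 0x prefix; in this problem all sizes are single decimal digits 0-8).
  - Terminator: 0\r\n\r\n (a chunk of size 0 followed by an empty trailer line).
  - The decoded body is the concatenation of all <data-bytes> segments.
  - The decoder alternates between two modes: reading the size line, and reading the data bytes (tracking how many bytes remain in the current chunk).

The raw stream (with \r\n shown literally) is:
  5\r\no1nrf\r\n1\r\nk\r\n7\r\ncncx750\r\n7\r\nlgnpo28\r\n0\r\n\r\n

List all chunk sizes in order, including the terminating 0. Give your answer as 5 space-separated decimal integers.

Answer: 5 1 7 7 0

Derivation:
Chunk 1: stream[0..1]='5' size=0x5=5, data at stream[3..8]='o1nrf' -> body[0..5], body so far='o1nrf'
Chunk 2: stream[10..11]='1' size=0x1=1, data at stream[13..14]='k' -> body[5..6], body so far='o1nrfk'
Chunk 3: stream[16..17]='7' size=0x7=7, data at stream[19..26]='cncx750' -> body[6..13], body so far='o1nrfkcncx750'
Chunk 4: stream[28..29]='7' size=0x7=7, data at stream[31..38]='lgnpo28' -> body[13..20], body so far='o1nrfkcncx750lgnpo28'
Chunk 5: stream[40..41]='0' size=0 (terminator). Final body='o1nrfkcncx750lgnpo28' (20 bytes)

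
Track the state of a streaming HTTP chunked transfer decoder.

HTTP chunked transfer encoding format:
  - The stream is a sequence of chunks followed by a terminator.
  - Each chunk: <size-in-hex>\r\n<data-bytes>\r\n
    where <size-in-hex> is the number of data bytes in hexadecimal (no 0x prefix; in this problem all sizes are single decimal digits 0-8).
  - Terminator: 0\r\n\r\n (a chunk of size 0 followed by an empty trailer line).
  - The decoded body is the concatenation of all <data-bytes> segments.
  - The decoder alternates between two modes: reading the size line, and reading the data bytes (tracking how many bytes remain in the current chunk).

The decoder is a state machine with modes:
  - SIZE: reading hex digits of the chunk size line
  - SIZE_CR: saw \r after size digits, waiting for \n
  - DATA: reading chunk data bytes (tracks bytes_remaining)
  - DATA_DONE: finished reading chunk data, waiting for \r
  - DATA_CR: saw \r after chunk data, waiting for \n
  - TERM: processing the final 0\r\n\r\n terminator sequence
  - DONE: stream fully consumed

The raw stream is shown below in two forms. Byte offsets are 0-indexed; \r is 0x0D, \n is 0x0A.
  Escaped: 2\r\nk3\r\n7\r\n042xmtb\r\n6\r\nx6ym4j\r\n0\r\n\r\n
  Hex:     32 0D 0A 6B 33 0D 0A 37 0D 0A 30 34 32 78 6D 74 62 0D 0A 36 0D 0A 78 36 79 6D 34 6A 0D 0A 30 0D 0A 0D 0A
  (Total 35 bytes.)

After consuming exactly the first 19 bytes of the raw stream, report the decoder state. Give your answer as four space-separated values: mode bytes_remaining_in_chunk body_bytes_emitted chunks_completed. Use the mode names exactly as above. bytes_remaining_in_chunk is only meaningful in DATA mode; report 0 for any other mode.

Byte 0 = '2': mode=SIZE remaining=0 emitted=0 chunks_done=0
Byte 1 = 0x0D: mode=SIZE_CR remaining=0 emitted=0 chunks_done=0
Byte 2 = 0x0A: mode=DATA remaining=2 emitted=0 chunks_done=0
Byte 3 = 'k': mode=DATA remaining=1 emitted=1 chunks_done=0
Byte 4 = '3': mode=DATA_DONE remaining=0 emitted=2 chunks_done=0
Byte 5 = 0x0D: mode=DATA_CR remaining=0 emitted=2 chunks_done=0
Byte 6 = 0x0A: mode=SIZE remaining=0 emitted=2 chunks_done=1
Byte 7 = '7': mode=SIZE remaining=0 emitted=2 chunks_done=1
Byte 8 = 0x0D: mode=SIZE_CR remaining=0 emitted=2 chunks_done=1
Byte 9 = 0x0A: mode=DATA remaining=7 emitted=2 chunks_done=1
Byte 10 = '0': mode=DATA remaining=6 emitted=3 chunks_done=1
Byte 11 = '4': mode=DATA remaining=5 emitted=4 chunks_done=1
Byte 12 = '2': mode=DATA remaining=4 emitted=5 chunks_done=1
Byte 13 = 'x': mode=DATA remaining=3 emitted=6 chunks_done=1
Byte 14 = 'm': mode=DATA remaining=2 emitted=7 chunks_done=1
Byte 15 = 't': mode=DATA remaining=1 emitted=8 chunks_done=1
Byte 16 = 'b': mode=DATA_DONE remaining=0 emitted=9 chunks_done=1
Byte 17 = 0x0D: mode=DATA_CR remaining=0 emitted=9 chunks_done=1
Byte 18 = 0x0A: mode=SIZE remaining=0 emitted=9 chunks_done=2

Answer: SIZE 0 9 2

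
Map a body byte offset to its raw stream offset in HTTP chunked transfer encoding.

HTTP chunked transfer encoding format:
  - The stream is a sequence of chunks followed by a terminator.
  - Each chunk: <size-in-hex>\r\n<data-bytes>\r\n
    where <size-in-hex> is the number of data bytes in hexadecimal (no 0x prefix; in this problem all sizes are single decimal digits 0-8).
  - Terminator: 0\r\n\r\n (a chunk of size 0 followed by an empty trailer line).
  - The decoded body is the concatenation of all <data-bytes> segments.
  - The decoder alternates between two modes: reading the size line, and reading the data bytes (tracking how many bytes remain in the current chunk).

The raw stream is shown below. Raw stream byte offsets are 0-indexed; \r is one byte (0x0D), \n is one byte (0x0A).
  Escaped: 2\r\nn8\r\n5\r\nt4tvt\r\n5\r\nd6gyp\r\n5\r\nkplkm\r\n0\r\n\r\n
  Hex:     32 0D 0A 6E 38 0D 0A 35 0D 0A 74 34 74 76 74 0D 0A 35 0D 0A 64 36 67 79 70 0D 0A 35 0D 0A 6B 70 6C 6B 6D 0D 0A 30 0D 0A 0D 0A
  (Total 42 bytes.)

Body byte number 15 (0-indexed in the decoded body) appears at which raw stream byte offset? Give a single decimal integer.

Answer: 33

Derivation:
Chunk 1: stream[0..1]='2' size=0x2=2, data at stream[3..5]='n8' -> body[0..2], body so far='n8'
Chunk 2: stream[7..8]='5' size=0x5=5, data at stream[10..15]='t4tvt' -> body[2..7], body so far='n8t4tvt'
Chunk 3: stream[17..18]='5' size=0x5=5, data at stream[20..25]='d6gyp' -> body[7..12], body so far='n8t4tvtd6gyp'
Chunk 4: stream[27..28]='5' size=0x5=5, data at stream[30..35]='kplkm' -> body[12..17], body so far='n8t4tvtd6gypkplkm'
Chunk 5: stream[37..38]='0' size=0 (terminator). Final body='n8t4tvtd6gypkplkm' (17 bytes)
Body byte 15 at stream offset 33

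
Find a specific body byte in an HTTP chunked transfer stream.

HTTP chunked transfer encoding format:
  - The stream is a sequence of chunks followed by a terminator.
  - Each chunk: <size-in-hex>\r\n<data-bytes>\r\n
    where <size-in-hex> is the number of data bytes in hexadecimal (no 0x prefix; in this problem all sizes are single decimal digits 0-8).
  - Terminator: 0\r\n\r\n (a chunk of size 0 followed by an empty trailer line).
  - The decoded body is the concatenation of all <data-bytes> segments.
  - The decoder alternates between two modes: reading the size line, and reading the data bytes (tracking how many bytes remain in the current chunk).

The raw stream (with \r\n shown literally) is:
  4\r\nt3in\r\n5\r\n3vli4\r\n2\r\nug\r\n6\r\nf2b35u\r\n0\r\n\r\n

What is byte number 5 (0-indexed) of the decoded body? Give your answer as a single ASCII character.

Chunk 1: stream[0..1]='4' size=0x4=4, data at stream[3..7]='t3in' -> body[0..4], body so far='t3in'
Chunk 2: stream[9..10]='5' size=0x5=5, data at stream[12..17]='3vli4' -> body[4..9], body so far='t3in3vli4'
Chunk 3: stream[19..20]='2' size=0x2=2, data at stream[22..24]='ug' -> body[9..11], body so far='t3in3vli4ug'
Chunk 4: stream[26..27]='6' size=0x6=6, data at stream[29..35]='f2b35u' -> body[11..17], body so far='t3in3vli4ugf2b35u'
Chunk 5: stream[37..38]='0' size=0 (terminator). Final body='t3in3vli4ugf2b35u' (17 bytes)
Body byte 5 = 'v'

Answer: v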